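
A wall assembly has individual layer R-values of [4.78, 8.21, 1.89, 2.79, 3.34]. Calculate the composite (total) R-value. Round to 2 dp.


R_total = 4.78 + 8.21 + 1.89 + 2.79 + 3.34 = 21.01

21.01


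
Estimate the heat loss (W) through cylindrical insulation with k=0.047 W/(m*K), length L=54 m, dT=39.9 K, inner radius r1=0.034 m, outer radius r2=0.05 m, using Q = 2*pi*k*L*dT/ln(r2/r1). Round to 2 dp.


Q = 2*pi*0.047*54*39.9/ln(0.05/0.034) = 1649.82 W

1649.82 W


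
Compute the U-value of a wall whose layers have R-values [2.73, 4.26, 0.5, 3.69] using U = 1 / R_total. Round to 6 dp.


R_total = 2.73 + 4.26 + 0.5 + 3.69 = 11.18
U = 1/11.18 = 0.089445

0.089445


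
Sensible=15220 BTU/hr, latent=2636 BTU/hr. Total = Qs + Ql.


Qt = 15220 + 2636 = 17856 BTU/hr

17856 BTU/hr


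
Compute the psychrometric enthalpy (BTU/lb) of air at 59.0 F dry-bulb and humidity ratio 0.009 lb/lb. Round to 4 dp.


h = 0.24*59.0 + 0.009*(1061+0.444*59.0) = 23.9448 BTU/lb

23.9448 BTU/lb


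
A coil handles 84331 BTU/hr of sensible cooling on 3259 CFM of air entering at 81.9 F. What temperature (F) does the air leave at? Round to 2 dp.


dT = 84331/(1.08*3259) = 23.9596
T_leave = 81.9 - 23.9596 = 57.94 F

57.94 F


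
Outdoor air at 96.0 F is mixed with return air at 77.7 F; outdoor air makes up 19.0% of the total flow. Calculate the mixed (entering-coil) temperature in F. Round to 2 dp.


T_mix = 77.7 + (19.0/100)*(96.0-77.7) = 81.18 F

81.18 F


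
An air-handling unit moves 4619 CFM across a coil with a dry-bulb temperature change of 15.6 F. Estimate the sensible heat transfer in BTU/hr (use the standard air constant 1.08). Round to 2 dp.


Q = 1.08 * 4619 * 15.6 = 77820.91 BTU/hr

77820.91 BTU/hr


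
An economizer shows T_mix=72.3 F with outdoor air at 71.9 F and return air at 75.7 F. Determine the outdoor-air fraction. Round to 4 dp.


frac = (72.3 - 75.7) / (71.9 - 75.7) = 0.8947

0.8947


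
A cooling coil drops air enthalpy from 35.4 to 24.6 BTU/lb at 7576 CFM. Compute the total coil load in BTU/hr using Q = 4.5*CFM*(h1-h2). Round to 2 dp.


Q = 4.5 * 7576 * (35.4 - 24.6) = 368193.60 BTU/hr

368193.60 BTU/hr


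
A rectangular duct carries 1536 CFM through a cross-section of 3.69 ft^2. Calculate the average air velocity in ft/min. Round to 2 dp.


V = 1536 / 3.69 = 416.26 ft/min

416.26 ft/min


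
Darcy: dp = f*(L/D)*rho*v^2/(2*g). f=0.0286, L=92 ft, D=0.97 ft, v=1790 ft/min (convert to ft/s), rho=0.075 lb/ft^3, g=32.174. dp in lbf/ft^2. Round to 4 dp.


v_fps = 1790/60 = 29.8333 ft/s
dp = 0.0286*(92/0.97)*0.075*29.8333^2/(2*32.174) = 2.8139 lbf/ft^2

2.8139 lbf/ft^2


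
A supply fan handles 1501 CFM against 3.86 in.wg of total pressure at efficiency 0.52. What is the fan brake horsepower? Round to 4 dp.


BHP = 1501 * 3.86 / (6356 * 0.52) = 1.7530 hp

1.7530 hp


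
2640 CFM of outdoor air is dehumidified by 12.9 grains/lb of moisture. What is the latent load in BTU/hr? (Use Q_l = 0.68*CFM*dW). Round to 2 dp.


Q = 0.68 * 2640 * 12.9 = 23158.08 BTU/hr

23158.08 BTU/hr


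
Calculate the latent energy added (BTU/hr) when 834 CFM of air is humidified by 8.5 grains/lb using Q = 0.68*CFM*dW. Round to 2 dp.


Q = 0.68 * 834 * 8.5 = 4820.52 BTU/hr

4820.52 BTU/hr


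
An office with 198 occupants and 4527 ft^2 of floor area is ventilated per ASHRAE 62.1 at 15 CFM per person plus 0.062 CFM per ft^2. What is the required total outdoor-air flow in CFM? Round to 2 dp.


Total = 198*15 + 4527*0.062 = 3250.67 CFM

3250.67 CFM


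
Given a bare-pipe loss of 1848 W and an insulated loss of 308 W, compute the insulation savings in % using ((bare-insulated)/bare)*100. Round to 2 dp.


Savings = ((1848-308)/1848)*100 = 83.33 %

83.33 %


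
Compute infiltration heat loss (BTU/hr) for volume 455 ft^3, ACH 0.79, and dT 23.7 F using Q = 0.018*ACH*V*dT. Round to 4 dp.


Q = 0.018 * 0.79 * 455 * 23.7 = 153.3414 BTU/hr

153.3414 BTU/hr


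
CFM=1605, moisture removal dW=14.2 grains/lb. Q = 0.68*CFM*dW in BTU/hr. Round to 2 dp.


Q = 0.68 * 1605 * 14.2 = 15497.88 BTU/hr

15497.88 BTU/hr


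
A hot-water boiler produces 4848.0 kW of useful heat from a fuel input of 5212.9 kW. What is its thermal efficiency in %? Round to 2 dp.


eta = (4848.0/5212.9)*100 = 93.00 %

93.00 %


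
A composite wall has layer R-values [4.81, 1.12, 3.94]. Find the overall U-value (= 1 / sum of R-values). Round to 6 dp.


R_total = 4.81 + 1.12 + 3.94 = 9.87
U = 1/9.87 = 0.101317

0.101317


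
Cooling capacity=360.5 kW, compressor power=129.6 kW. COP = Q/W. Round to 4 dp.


COP = 360.5 / 129.6 = 2.7816

2.7816


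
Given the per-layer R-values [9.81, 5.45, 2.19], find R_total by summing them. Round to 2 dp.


R_total = 9.81 + 5.45 + 2.19 = 17.45

17.45


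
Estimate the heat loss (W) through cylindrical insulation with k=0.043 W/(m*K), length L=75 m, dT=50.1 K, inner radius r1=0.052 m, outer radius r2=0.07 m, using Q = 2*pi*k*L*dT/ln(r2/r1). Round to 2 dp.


Q = 2*pi*0.043*75*50.1/ln(0.07/0.052) = 3415.26 W

3415.26 W


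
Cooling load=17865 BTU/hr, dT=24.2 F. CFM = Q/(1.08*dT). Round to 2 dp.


CFM = 17865 / (1.08 * 24.2) = 683.54

683.54 CFM


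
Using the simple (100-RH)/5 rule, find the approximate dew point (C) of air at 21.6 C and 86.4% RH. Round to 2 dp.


Td = 21.6 - (100-86.4)/5 = 18.88 C

18.88 C


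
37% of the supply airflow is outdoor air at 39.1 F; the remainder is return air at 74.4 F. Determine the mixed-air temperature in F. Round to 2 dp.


T_mix = 0.37*39.1 + 0.63*74.4 = 61.34 F

61.34 F


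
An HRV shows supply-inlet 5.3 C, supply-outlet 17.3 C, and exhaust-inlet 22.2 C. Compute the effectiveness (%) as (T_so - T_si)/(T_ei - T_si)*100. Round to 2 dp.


eff = (17.3-5.3)/(22.2-5.3)*100 = 71.01 %

71.01 %


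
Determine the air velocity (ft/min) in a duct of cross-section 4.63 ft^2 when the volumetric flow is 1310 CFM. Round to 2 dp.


V = 1310 / 4.63 = 282.94 ft/min

282.94 ft/min


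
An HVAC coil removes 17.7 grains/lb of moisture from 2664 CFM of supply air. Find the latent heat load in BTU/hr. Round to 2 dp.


Q = 0.68 * 2664 * 17.7 = 32063.90 BTU/hr

32063.90 BTU/hr


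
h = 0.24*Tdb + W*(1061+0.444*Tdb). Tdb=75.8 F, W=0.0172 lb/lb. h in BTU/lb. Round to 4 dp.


h = 0.24*75.8 + 0.0172*(1061+0.444*75.8) = 37.0201 BTU/lb

37.0201 BTU/lb


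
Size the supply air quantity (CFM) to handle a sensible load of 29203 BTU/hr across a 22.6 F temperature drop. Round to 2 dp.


CFM = 29203 / (1.08 * 22.6) = 1196.45

1196.45 CFM


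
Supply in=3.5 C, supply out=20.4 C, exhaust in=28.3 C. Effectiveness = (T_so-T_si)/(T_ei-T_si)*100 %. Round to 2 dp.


eff = (20.4-3.5)/(28.3-3.5)*100 = 68.15 %

68.15 %


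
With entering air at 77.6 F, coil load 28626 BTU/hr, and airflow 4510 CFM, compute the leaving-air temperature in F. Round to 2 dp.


dT = 28626/(1.08*4510) = 5.8771
T_leave = 77.6 - 5.8771 = 71.72 F

71.72 F


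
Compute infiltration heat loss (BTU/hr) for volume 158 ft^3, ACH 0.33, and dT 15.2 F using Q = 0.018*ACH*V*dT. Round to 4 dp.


Q = 0.018 * 0.33 * 158 * 15.2 = 14.2655 BTU/hr

14.2655 BTU/hr


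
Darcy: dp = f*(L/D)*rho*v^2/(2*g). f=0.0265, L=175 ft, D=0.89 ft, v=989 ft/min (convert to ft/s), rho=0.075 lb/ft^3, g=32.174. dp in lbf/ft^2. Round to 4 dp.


v_fps = 989/60 = 16.4833 ft/s
dp = 0.0265*(175/0.89)*0.075*16.4833^2/(2*32.174) = 1.6501 lbf/ft^2

1.6501 lbf/ft^2


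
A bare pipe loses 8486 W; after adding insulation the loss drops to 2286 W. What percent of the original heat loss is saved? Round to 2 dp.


Savings = ((8486-2286)/8486)*100 = 73.06 %

73.06 %


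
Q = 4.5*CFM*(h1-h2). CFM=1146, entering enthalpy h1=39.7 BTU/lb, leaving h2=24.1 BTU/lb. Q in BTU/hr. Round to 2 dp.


Q = 4.5 * 1146 * (39.7 - 24.1) = 80449.20 BTU/hr

80449.20 BTU/hr


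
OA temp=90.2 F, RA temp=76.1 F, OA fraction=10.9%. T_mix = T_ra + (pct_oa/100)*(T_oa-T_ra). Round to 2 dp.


T_mix = 76.1 + (10.9/100)*(90.2-76.1) = 77.64 F

77.64 F


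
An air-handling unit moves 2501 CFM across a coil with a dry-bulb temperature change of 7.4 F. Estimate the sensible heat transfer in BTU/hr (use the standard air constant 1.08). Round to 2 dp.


Q = 1.08 * 2501 * 7.4 = 19987.99 BTU/hr

19987.99 BTU/hr


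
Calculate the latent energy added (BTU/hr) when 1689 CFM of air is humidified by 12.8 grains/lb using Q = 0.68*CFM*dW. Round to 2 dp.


Q = 0.68 * 1689 * 12.8 = 14701.06 BTU/hr

14701.06 BTU/hr


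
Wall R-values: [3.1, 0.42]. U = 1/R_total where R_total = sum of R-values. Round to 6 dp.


R_total = 3.1 + 0.42 = 3.52
U = 1/3.52 = 0.284091

0.284091


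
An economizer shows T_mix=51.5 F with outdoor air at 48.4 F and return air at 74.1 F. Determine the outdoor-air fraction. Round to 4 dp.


frac = (51.5 - 74.1) / (48.4 - 74.1) = 0.8794

0.8794


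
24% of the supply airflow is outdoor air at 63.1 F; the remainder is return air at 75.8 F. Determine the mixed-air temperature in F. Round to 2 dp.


T_mix = 0.24*63.1 + 0.76*75.8 = 72.75 F

72.75 F


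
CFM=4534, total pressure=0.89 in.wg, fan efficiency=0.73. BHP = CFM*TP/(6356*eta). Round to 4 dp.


BHP = 4534 * 0.89 / (6356 * 0.73) = 0.8697 hp

0.8697 hp


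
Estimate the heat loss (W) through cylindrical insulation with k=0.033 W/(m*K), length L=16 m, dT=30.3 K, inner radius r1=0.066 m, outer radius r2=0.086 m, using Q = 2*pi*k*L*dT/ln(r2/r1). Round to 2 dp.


Q = 2*pi*0.033*16*30.3/ln(0.086/0.066) = 379.76 W

379.76 W


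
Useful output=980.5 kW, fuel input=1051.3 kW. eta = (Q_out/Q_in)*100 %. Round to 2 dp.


eta = (980.5/1051.3)*100 = 93.27 %

93.27 %


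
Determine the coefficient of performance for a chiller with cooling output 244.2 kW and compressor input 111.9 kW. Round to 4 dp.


COP = 244.2 / 111.9 = 2.1823

2.1823


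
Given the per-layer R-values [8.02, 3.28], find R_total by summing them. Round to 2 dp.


R_total = 8.02 + 3.28 = 11.30

11.30


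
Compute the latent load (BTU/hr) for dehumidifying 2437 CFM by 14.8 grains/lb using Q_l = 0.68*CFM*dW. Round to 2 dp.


Q = 0.68 * 2437 * 14.8 = 24525.97 BTU/hr

24525.97 BTU/hr


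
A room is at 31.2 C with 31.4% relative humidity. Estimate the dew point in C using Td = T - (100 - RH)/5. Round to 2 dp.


Td = 31.2 - (100-31.4)/5 = 17.48 C

17.48 C


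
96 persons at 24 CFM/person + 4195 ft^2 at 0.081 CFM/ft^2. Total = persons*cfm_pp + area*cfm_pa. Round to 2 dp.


Total = 96*24 + 4195*0.081 = 2643.80 CFM

2643.80 CFM


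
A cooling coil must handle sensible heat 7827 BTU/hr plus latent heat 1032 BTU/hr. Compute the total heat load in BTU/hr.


Qt = 7827 + 1032 = 8859 BTU/hr

8859 BTU/hr


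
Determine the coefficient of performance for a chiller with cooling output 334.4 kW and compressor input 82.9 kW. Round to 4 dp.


COP = 334.4 / 82.9 = 4.0338

4.0338


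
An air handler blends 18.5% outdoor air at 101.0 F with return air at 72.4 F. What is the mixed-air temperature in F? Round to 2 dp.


T_mix = 72.4 + (18.5/100)*(101.0-72.4) = 77.69 F

77.69 F


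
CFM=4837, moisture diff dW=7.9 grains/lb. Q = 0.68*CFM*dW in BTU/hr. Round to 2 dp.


Q = 0.68 * 4837 * 7.9 = 25984.36 BTU/hr

25984.36 BTU/hr


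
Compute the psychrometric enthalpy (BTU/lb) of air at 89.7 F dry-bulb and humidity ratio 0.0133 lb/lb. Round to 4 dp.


h = 0.24*89.7 + 0.0133*(1061+0.444*89.7) = 36.1690 BTU/lb

36.1690 BTU/lb


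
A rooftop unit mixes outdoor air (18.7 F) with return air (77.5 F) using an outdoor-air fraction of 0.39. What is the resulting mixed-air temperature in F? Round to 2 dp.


T_mix = 0.39*18.7 + 0.61*77.5 = 54.57 F

54.57 F


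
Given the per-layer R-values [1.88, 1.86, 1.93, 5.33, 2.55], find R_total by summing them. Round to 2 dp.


R_total = 1.88 + 1.86 + 1.93 + 5.33 + 2.55 = 13.55

13.55


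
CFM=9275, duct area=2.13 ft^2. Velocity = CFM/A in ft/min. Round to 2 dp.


V = 9275 / 2.13 = 4354.46 ft/min

4354.46 ft/min


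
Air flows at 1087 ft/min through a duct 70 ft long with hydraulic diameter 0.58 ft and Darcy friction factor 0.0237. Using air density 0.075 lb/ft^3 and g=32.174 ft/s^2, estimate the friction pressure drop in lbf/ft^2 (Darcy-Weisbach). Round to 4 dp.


v_fps = 1087/60 = 18.1167 ft/s
dp = 0.0237*(70/0.58)*0.075*18.1167^2/(2*32.174) = 1.0942 lbf/ft^2

1.0942 lbf/ft^2


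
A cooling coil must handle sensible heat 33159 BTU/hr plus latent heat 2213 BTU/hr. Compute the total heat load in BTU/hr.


Qt = 33159 + 2213 = 35372 BTU/hr

35372 BTU/hr


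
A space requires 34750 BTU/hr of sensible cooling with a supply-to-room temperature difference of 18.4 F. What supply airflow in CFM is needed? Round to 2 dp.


CFM = 34750 / (1.08 * 18.4) = 1748.69

1748.69 CFM


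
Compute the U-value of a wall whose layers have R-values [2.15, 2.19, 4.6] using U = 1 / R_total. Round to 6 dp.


R_total = 2.15 + 2.19 + 4.6 = 8.94
U = 1/8.94 = 0.111857

0.111857


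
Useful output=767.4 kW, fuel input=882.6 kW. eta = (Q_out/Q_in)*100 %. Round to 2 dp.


eta = (767.4/882.6)*100 = 86.95 %

86.95 %


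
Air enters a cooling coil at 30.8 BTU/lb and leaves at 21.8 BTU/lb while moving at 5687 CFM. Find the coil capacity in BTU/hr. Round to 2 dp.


Q = 4.5 * 5687 * (30.8 - 21.8) = 230323.50 BTU/hr

230323.50 BTU/hr


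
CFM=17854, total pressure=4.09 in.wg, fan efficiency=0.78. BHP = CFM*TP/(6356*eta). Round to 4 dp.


BHP = 17854 * 4.09 / (6356 * 0.78) = 14.7292 hp

14.7292 hp


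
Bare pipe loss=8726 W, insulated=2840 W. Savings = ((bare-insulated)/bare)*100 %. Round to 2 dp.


Savings = ((8726-2840)/8726)*100 = 67.45 %

67.45 %


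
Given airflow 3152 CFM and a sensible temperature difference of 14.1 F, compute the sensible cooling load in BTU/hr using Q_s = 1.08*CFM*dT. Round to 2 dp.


Q = 1.08 * 3152 * 14.1 = 47998.66 BTU/hr

47998.66 BTU/hr


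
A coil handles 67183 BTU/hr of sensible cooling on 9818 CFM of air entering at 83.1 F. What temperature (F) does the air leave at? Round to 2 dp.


dT = 67183/(1.08*9818) = 6.3360
T_leave = 83.1 - 6.3360 = 76.76 F

76.76 F


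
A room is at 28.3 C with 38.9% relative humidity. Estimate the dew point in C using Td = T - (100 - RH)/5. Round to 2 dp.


Td = 28.3 - (100-38.9)/5 = 16.08 C

16.08 C


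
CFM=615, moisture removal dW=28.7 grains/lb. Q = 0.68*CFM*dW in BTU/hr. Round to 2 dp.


Q = 0.68 * 615 * 28.7 = 12002.34 BTU/hr

12002.34 BTU/hr


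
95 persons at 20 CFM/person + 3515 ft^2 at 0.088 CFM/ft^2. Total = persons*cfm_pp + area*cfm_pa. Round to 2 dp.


Total = 95*20 + 3515*0.088 = 2209.32 CFM

2209.32 CFM


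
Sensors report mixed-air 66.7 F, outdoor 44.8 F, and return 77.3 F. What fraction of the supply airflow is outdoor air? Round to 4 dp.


frac = (66.7 - 77.3) / (44.8 - 77.3) = 0.3262

0.3262


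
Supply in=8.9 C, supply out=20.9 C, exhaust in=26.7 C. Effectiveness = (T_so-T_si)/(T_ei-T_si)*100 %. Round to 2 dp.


eff = (20.9-8.9)/(26.7-8.9)*100 = 67.42 %

67.42 %


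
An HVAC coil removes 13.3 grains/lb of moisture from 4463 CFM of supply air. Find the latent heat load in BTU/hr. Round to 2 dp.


Q = 0.68 * 4463 * 13.3 = 40363.37 BTU/hr

40363.37 BTU/hr


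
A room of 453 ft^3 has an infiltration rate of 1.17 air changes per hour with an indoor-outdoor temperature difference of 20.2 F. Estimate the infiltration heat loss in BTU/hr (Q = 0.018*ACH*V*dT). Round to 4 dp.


Q = 0.018 * 1.17 * 453 * 20.2 = 192.7116 BTU/hr

192.7116 BTU/hr


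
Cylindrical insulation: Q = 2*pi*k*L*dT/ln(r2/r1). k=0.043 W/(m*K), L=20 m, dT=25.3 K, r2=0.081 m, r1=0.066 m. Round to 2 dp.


Q = 2*pi*0.043*20*25.3/ln(0.081/0.066) = 667.55 W

667.55 W


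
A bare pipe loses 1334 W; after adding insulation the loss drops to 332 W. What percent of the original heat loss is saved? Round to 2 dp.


Savings = ((1334-332)/1334)*100 = 75.11 %

75.11 %


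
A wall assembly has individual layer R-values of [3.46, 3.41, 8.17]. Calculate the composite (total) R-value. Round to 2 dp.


R_total = 3.46 + 3.41 + 8.17 = 15.04

15.04


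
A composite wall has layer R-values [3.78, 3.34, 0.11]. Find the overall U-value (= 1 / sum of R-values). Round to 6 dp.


R_total = 3.78 + 3.34 + 0.11 = 7.23
U = 1/7.23 = 0.138313

0.138313


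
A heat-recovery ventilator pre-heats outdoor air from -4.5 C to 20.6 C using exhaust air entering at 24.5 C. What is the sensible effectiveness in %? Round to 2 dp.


eff = (20.6-(-4.5))/(24.5-(-4.5))*100 = 86.55 %

86.55 %


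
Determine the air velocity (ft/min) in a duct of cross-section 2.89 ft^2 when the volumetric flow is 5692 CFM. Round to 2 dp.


V = 5692 / 2.89 = 1969.55 ft/min

1969.55 ft/min


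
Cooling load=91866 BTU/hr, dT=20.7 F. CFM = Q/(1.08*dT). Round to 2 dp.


CFM = 91866 / (1.08 * 20.7) = 4109.23

4109.23 CFM


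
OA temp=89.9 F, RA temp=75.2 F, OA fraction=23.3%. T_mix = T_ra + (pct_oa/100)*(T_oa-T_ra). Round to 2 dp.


T_mix = 75.2 + (23.3/100)*(89.9-75.2) = 78.63 F

78.63 F


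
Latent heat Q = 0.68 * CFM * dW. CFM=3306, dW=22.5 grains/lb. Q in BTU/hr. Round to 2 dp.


Q = 0.68 * 3306 * 22.5 = 50581.80 BTU/hr

50581.80 BTU/hr


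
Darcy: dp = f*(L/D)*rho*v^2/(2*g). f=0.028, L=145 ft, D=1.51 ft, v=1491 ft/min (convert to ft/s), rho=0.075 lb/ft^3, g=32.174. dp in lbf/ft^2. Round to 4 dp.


v_fps = 1491/60 = 24.85 ft/s
dp = 0.028*(145/1.51)*0.075*24.85^2/(2*32.174) = 1.9352 lbf/ft^2

1.9352 lbf/ft^2


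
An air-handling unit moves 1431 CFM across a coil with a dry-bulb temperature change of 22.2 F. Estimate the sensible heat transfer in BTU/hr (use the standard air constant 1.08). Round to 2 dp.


Q = 1.08 * 1431 * 22.2 = 34309.66 BTU/hr

34309.66 BTU/hr


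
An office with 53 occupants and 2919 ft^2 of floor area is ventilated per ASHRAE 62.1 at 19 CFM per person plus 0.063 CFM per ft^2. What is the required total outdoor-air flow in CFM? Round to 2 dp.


Total = 53*19 + 2919*0.063 = 1190.90 CFM

1190.90 CFM


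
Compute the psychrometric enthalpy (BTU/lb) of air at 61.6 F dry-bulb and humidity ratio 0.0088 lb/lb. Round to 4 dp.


h = 0.24*61.6 + 0.0088*(1061+0.444*61.6) = 24.3615 BTU/lb

24.3615 BTU/lb


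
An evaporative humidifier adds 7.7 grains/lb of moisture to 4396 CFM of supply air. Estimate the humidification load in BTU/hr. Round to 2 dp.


Q = 0.68 * 4396 * 7.7 = 23017.46 BTU/hr

23017.46 BTU/hr


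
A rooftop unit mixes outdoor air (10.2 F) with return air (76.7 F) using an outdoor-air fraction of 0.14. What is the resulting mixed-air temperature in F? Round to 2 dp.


T_mix = 0.14*10.2 + 0.86*76.7 = 67.39 F

67.39 F


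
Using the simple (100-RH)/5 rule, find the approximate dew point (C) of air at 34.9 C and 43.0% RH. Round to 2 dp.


Td = 34.9 - (100-43.0)/5 = 23.50 C

23.50 C


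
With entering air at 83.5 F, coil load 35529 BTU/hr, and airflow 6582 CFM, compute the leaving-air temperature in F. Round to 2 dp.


dT = 35529/(1.08*6582) = 4.9981
T_leave = 83.5 - 4.9981 = 78.50 F

78.50 F


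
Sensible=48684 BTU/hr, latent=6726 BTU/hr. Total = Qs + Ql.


Qt = 48684 + 6726 = 55410 BTU/hr

55410 BTU/hr


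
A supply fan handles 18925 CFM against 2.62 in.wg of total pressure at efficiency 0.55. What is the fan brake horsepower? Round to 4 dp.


BHP = 18925 * 2.62 / (6356 * 0.55) = 14.1837 hp

14.1837 hp


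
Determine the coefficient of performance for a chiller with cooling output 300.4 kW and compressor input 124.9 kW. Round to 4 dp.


COP = 300.4 / 124.9 = 2.4051

2.4051


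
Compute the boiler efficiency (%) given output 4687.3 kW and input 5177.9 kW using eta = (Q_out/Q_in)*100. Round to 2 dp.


eta = (4687.3/5177.9)*100 = 90.53 %

90.53 %


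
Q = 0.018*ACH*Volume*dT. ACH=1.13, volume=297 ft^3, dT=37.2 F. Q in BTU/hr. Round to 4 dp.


Q = 0.018 * 1.13 * 297 * 37.2 = 224.7245 BTU/hr

224.7245 BTU/hr


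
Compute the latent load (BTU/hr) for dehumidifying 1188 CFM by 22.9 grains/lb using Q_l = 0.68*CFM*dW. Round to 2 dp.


Q = 0.68 * 1188 * 22.9 = 18499.54 BTU/hr

18499.54 BTU/hr


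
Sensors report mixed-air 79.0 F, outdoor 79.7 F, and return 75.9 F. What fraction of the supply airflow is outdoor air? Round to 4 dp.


frac = (79.0 - 75.9) / (79.7 - 75.9) = 0.8158

0.8158


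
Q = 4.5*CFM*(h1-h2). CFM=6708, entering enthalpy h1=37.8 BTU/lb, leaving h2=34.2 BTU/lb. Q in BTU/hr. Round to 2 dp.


Q = 4.5 * 6708 * (37.8 - 34.2) = 108669.60 BTU/hr

108669.60 BTU/hr


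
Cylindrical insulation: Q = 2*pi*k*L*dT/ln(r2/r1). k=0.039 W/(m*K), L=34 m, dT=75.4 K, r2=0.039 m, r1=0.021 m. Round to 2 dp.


Q = 2*pi*0.039*34*75.4/ln(0.039/0.021) = 1014.79 W

1014.79 W


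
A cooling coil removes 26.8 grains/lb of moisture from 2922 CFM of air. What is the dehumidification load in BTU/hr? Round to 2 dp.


Q = 0.68 * 2922 * 26.8 = 53250.53 BTU/hr

53250.53 BTU/hr


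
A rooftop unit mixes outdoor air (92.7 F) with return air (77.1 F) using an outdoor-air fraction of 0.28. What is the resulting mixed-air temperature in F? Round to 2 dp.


T_mix = 0.28*92.7 + 0.72*77.1 = 81.47 F

81.47 F


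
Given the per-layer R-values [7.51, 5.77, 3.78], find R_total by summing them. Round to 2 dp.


R_total = 7.51 + 5.77 + 3.78 = 17.06

17.06


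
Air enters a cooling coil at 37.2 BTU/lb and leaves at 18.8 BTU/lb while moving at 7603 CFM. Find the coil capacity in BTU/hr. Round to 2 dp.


Q = 4.5 * 7603 * (37.2 - 18.8) = 629528.40 BTU/hr

629528.40 BTU/hr


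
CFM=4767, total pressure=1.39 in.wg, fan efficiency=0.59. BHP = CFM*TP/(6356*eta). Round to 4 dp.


BHP = 4767 * 1.39 / (6356 * 0.59) = 1.7669 hp

1.7669 hp


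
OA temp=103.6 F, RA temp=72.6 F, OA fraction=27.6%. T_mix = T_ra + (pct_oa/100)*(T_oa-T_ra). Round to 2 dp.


T_mix = 72.6 + (27.6/100)*(103.6-72.6) = 81.16 F

81.16 F


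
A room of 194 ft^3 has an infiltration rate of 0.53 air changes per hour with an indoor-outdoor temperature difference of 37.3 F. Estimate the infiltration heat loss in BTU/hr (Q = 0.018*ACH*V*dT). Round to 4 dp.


Q = 0.018 * 0.53 * 194 * 37.3 = 69.0333 BTU/hr

69.0333 BTU/hr


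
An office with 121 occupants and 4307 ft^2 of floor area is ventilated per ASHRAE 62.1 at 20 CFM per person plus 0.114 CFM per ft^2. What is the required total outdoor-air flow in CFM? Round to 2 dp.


Total = 121*20 + 4307*0.114 = 2911.00 CFM

2911.00 CFM


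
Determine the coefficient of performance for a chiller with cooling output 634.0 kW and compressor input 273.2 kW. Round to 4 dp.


COP = 634.0 / 273.2 = 2.3206

2.3206


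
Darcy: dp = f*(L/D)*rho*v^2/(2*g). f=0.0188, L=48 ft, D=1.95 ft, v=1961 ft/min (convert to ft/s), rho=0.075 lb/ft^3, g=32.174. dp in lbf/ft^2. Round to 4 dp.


v_fps = 1961/60 = 32.6833 ft/s
dp = 0.0188*(48/1.95)*0.075*32.6833^2/(2*32.174) = 0.5762 lbf/ft^2

0.5762 lbf/ft^2


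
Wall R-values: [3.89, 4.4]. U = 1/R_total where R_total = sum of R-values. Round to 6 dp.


R_total = 3.89 + 4.4 = 8.29
U = 1/8.29 = 0.120627

0.120627


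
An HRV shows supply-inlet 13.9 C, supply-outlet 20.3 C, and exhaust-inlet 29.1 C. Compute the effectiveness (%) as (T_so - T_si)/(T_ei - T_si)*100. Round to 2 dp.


eff = (20.3-13.9)/(29.1-13.9)*100 = 42.11 %

42.11 %


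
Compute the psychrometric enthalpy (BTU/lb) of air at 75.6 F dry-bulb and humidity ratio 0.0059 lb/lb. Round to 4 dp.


h = 0.24*75.6 + 0.0059*(1061+0.444*75.6) = 24.6019 BTU/lb

24.6019 BTU/lb


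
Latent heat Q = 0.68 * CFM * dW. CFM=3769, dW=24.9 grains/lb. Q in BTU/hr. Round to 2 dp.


Q = 0.68 * 3769 * 24.9 = 63816.71 BTU/hr

63816.71 BTU/hr


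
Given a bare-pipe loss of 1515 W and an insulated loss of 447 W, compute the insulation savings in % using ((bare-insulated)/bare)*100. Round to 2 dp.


Savings = ((1515-447)/1515)*100 = 70.50 %

70.50 %


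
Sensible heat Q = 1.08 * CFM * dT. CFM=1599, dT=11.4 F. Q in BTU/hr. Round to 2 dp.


Q = 1.08 * 1599 * 11.4 = 19686.89 BTU/hr

19686.89 BTU/hr


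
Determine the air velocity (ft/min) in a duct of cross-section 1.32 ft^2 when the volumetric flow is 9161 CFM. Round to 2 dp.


V = 9161 / 1.32 = 6940.15 ft/min

6940.15 ft/min


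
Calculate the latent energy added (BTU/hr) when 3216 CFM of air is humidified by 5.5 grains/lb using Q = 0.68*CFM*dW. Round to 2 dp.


Q = 0.68 * 3216 * 5.5 = 12027.84 BTU/hr

12027.84 BTU/hr


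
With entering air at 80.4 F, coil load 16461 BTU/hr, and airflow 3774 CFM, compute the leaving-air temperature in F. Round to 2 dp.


dT = 16461/(1.08*3774) = 4.0386
T_leave = 80.4 - 4.0386 = 76.36 F

76.36 F


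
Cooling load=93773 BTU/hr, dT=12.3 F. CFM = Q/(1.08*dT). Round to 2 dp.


CFM = 93773 / (1.08 * 12.3) = 7059.09

7059.09 CFM


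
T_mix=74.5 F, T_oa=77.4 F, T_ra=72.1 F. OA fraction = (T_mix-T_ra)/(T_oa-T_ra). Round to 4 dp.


frac = (74.5 - 72.1) / (77.4 - 72.1) = 0.4528

0.4528


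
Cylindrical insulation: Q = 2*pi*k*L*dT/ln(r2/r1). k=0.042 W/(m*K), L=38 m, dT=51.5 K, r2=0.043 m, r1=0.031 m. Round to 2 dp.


Q = 2*pi*0.042*38*51.5/ln(0.043/0.031) = 1578.30 W

1578.30 W


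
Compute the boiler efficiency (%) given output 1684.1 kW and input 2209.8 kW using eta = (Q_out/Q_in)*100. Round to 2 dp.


eta = (1684.1/2209.8)*100 = 76.21 %

76.21 %


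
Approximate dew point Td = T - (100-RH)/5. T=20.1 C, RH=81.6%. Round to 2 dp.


Td = 20.1 - (100-81.6)/5 = 16.42 C

16.42 C


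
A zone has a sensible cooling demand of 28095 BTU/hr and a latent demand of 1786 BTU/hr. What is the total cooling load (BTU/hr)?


Qt = 28095 + 1786 = 29881 BTU/hr

29881 BTU/hr


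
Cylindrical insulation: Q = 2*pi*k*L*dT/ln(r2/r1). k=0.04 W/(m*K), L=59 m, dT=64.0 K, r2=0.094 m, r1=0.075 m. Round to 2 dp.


Q = 2*pi*0.04*59*64.0/ln(0.094/0.075) = 4202.76 W

4202.76 W


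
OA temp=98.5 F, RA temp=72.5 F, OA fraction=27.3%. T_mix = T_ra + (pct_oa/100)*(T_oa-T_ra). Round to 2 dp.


T_mix = 72.5 + (27.3/100)*(98.5-72.5) = 79.60 F

79.60 F


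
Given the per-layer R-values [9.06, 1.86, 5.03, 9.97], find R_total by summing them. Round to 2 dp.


R_total = 9.06 + 1.86 + 5.03 + 9.97 = 25.92

25.92


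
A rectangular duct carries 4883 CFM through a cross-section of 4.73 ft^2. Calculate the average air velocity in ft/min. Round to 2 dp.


V = 4883 / 4.73 = 1032.35 ft/min

1032.35 ft/min


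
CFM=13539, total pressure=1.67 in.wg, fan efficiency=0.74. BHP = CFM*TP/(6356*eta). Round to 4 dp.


BHP = 13539 * 1.67 / (6356 * 0.74) = 4.8071 hp

4.8071 hp


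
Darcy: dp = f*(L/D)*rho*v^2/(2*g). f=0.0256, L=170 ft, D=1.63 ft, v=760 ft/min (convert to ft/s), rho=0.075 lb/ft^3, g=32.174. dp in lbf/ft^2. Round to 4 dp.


v_fps = 760/60 = 12.6667 ft/s
dp = 0.0256*(170/1.63)*0.075*12.6667^2/(2*32.174) = 0.4993 lbf/ft^2

0.4993 lbf/ft^2


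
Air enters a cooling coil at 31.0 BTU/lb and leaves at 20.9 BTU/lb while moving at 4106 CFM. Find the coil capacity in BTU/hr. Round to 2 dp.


Q = 4.5 * 4106 * (31.0 - 20.9) = 186617.70 BTU/hr

186617.70 BTU/hr


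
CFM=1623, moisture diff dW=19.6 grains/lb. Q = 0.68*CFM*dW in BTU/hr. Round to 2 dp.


Q = 0.68 * 1623 * 19.6 = 21631.34 BTU/hr

21631.34 BTU/hr


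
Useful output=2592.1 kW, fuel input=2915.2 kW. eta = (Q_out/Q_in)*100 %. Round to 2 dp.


eta = (2592.1/2915.2)*100 = 88.92 %

88.92 %


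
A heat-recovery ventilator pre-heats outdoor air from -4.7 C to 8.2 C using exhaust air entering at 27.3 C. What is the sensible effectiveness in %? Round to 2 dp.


eff = (8.2-(-4.7))/(27.3-(-4.7))*100 = 40.31 %

40.31 %


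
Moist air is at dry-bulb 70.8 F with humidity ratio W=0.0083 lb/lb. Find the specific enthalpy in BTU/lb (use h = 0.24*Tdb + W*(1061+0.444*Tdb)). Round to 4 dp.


h = 0.24*70.8 + 0.0083*(1061+0.444*70.8) = 26.0592 BTU/lb

26.0592 BTU/lb


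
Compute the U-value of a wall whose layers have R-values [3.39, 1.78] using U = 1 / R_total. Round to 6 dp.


R_total = 3.39 + 1.78 = 5.17
U = 1/5.17 = 0.193424

0.193424


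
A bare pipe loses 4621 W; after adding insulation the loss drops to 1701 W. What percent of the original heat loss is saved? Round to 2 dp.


Savings = ((4621-1701)/4621)*100 = 63.19 %

63.19 %


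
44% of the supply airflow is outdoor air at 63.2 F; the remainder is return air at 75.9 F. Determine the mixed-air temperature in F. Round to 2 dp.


T_mix = 0.44*63.2 + 0.56*75.9 = 70.31 F

70.31 F


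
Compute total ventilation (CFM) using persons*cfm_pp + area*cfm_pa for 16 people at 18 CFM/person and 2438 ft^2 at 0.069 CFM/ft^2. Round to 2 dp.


Total = 16*18 + 2438*0.069 = 456.22 CFM

456.22 CFM


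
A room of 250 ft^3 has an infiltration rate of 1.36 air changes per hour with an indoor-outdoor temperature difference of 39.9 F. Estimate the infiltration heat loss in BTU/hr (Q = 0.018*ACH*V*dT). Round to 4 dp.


Q = 0.018 * 1.36 * 250 * 39.9 = 244.1880 BTU/hr

244.1880 BTU/hr


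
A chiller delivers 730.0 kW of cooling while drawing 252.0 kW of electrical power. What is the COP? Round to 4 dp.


COP = 730.0 / 252.0 = 2.8968

2.8968


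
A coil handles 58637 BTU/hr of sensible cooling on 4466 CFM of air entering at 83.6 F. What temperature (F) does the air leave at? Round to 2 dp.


dT = 58637/(1.08*4466) = 12.1571
T_leave = 83.6 - 12.1571 = 71.44 F

71.44 F


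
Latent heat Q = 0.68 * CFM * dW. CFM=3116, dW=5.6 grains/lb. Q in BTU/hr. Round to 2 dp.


Q = 0.68 * 3116 * 5.6 = 11865.73 BTU/hr

11865.73 BTU/hr


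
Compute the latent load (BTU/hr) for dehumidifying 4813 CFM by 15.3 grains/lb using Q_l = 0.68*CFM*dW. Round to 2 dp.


Q = 0.68 * 4813 * 15.3 = 50074.45 BTU/hr

50074.45 BTU/hr


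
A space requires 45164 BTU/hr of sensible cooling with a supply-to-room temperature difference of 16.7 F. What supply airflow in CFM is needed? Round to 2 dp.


CFM = 45164 / (1.08 * 16.7) = 2504.10

2504.10 CFM


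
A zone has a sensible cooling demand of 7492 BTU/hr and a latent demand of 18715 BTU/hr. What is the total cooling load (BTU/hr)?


Qt = 7492 + 18715 = 26207 BTU/hr

26207 BTU/hr


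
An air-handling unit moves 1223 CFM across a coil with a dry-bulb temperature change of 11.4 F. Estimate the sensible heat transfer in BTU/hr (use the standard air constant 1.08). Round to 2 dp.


Q = 1.08 * 1223 * 11.4 = 15057.58 BTU/hr

15057.58 BTU/hr


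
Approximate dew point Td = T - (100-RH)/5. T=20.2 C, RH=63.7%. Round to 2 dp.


Td = 20.2 - (100-63.7)/5 = 12.94 C

12.94 C


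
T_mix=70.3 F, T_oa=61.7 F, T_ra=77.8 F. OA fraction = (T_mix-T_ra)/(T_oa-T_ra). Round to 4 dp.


frac = (70.3 - 77.8) / (61.7 - 77.8) = 0.4658

0.4658


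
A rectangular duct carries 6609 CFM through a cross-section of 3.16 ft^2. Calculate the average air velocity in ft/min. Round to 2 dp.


V = 6609 / 3.16 = 2091.46 ft/min

2091.46 ft/min


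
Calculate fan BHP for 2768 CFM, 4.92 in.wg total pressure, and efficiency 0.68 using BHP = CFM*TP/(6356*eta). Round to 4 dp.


BHP = 2768 * 4.92 / (6356 * 0.68) = 3.1509 hp

3.1509 hp


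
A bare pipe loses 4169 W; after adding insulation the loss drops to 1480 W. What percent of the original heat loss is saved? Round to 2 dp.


Savings = ((4169-1480)/4169)*100 = 64.50 %

64.50 %


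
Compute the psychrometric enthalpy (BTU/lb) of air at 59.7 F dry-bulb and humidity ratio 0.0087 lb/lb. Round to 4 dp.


h = 0.24*59.7 + 0.0087*(1061+0.444*59.7) = 23.7893 BTU/lb

23.7893 BTU/lb


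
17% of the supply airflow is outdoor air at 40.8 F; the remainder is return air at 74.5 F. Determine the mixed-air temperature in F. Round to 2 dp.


T_mix = 0.17*40.8 + 0.83*74.5 = 68.77 F

68.77 F


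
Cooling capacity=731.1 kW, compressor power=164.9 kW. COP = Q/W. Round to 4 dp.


COP = 731.1 / 164.9 = 4.4336

4.4336


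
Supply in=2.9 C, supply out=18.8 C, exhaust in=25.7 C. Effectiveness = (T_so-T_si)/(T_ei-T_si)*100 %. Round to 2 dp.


eff = (18.8-2.9)/(25.7-2.9)*100 = 69.74 %

69.74 %


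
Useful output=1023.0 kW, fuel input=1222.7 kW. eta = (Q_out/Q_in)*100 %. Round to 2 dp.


eta = (1023.0/1222.7)*100 = 83.67 %

83.67 %


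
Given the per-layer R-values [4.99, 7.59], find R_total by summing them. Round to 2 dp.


R_total = 4.99 + 7.59 = 12.58

12.58


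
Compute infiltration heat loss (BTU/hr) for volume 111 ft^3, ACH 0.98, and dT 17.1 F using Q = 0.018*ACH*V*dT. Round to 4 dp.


Q = 0.018 * 0.98 * 111 * 17.1 = 33.4825 BTU/hr

33.4825 BTU/hr


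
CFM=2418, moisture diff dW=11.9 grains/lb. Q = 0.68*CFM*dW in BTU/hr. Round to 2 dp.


Q = 0.68 * 2418 * 11.9 = 19566.46 BTU/hr

19566.46 BTU/hr


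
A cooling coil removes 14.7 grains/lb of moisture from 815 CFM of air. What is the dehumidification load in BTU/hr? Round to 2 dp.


Q = 0.68 * 815 * 14.7 = 8146.74 BTU/hr

8146.74 BTU/hr


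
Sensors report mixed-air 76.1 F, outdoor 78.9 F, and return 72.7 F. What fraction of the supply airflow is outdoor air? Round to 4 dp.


frac = (76.1 - 72.7) / (78.9 - 72.7) = 0.5484

0.5484


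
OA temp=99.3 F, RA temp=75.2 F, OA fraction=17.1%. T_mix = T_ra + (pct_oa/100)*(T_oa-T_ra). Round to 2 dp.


T_mix = 75.2 + (17.1/100)*(99.3-75.2) = 79.32 F

79.32 F


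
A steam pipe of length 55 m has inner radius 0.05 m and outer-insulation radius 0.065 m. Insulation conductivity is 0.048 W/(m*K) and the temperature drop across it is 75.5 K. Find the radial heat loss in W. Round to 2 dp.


Q = 2*pi*0.048*55*75.5/ln(0.065/0.05) = 4773.38 W

4773.38 W


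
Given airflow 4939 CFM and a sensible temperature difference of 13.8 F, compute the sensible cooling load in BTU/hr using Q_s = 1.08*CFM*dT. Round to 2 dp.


Q = 1.08 * 4939 * 13.8 = 73610.86 BTU/hr

73610.86 BTU/hr


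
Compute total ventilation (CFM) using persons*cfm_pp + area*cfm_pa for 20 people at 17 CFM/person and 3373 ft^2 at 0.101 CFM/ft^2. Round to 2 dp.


Total = 20*17 + 3373*0.101 = 680.67 CFM

680.67 CFM


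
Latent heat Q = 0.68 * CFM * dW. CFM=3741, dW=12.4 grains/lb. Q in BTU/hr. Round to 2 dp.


Q = 0.68 * 3741 * 12.4 = 31544.11 BTU/hr

31544.11 BTU/hr


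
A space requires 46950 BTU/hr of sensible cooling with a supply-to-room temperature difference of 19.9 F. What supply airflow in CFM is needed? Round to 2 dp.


CFM = 46950 / (1.08 * 19.9) = 2184.53

2184.53 CFM


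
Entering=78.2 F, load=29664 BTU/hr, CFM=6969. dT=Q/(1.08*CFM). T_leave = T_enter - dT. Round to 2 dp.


dT = 29664/(1.08*6969) = 3.9413
T_leave = 78.2 - 3.9413 = 74.26 F

74.26 F


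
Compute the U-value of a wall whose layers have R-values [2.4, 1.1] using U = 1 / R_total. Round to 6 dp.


R_total = 2.4 + 1.1 = 3.50
U = 1/3.50 = 0.285714

0.285714


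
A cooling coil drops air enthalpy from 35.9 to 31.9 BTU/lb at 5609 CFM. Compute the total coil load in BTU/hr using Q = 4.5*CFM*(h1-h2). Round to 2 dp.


Q = 4.5 * 5609 * (35.9 - 31.9) = 100962.00 BTU/hr

100962.00 BTU/hr


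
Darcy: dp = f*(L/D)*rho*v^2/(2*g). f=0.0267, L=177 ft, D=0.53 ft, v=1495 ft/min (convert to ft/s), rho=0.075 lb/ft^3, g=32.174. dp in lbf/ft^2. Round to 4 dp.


v_fps = 1495/60 = 24.9167 ft/s
dp = 0.0267*(177/0.53)*0.075*24.9167^2/(2*32.174) = 6.4523 lbf/ft^2

6.4523 lbf/ft^2


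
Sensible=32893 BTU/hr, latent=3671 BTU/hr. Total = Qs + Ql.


Qt = 32893 + 3671 = 36564 BTU/hr

36564 BTU/hr


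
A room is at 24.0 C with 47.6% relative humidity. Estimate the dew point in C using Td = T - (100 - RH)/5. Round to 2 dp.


Td = 24.0 - (100-47.6)/5 = 13.52 C

13.52 C


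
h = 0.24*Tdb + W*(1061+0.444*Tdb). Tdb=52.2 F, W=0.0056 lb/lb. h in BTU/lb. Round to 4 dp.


h = 0.24*52.2 + 0.0056*(1061+0.444*52.2) = 18.5994 BTU/lb

18.5994 BTU/lb


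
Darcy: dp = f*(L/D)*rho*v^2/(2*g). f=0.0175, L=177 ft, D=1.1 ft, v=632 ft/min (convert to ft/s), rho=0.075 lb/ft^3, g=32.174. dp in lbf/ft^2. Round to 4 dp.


v_fps = 632/60 = 10.5333 ft/s
dp = 0.0175*(177/1.1)*0.075*10.5333^2/(2*32.174) = 0.3641 lbf/ft^2

0.3641 lbf/ft^2


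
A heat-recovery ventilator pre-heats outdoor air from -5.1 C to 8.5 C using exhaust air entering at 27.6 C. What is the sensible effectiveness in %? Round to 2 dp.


eff = (8.5-(-5.1))/(27.6-(-5.1))*100 = 41.59 %

41.59 %


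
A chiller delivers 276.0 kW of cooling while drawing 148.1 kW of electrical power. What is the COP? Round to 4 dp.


COP = 276.0 / 148.1 = 1.8636

1.8636


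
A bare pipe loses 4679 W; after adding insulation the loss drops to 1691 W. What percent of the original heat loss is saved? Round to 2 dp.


Savings = ((4679-1691)/4679)*100 = 63.86 %

63.86 %


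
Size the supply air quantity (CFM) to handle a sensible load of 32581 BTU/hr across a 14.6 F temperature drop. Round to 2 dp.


CFM = 32581 / (1.08 * 14.6) = 2066.27

2066.27 CFM


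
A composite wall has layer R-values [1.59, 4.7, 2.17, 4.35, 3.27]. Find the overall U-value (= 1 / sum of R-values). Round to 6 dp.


R_total = 1.59 + 4.7 + 2.17 + 4.35 + 3.27 = 16.08
U = 1/16.08 = 0.062189

0.062189


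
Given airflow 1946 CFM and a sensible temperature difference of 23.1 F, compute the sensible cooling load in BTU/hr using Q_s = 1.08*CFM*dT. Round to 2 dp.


Q = 1.08 * 1946 * 23.1 = 48548.81 BTU/hr

48548.81 BTU/hr


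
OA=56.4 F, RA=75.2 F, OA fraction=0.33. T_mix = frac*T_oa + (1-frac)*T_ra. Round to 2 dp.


T_mix = 0.33*56.4 + 0.67*75.2 = 69.00 F

69.00 F


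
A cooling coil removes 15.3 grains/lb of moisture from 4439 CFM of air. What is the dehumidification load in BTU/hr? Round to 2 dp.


Q = 0.68 * 4439 * 15.3 = 46183.36 BTU/hr

46183.36 BTU/hr


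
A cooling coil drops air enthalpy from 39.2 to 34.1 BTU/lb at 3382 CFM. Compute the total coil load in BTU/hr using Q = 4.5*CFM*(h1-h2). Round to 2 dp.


Q = 4.5 * 3382 * (39.2 - 34.1) = 77616.90 BTU/hr

77616.90 BTU/hr


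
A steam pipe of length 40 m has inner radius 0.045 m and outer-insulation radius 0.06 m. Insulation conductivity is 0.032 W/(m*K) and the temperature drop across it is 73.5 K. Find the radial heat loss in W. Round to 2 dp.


Q = 2*pi*0.032*40*73.5/ln(0.06/0.045) = 2054.78 W

2054.78 W


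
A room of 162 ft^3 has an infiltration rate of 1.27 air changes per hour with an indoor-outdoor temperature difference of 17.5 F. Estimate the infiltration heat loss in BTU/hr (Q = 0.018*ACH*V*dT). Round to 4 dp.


Q = 0.018 * 1.27 * 162 * 17.5 = 64.8081 BTU/hr

64.8081 BTU/hr


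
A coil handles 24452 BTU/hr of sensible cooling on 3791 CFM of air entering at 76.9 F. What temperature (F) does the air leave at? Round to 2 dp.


dT = 24452/(1.08*3791) = 5.9722
T_leave = 76.9 - 5.9722 = 70.93 F

70.93 F


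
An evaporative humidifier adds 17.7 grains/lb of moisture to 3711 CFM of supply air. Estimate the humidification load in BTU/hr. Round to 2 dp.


Q = 0.68 * 3711 * 17.7 = 44665.60 BTU/hr

44665.60 BTU/hr


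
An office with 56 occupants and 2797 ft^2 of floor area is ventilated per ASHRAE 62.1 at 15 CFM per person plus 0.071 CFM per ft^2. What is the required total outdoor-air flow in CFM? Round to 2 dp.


Total = 56*15 + 2797*0.071 = 1038.59 CFM

1038.59 CFM


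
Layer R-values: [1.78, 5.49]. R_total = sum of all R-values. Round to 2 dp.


R_total = 1.78 + 5.49 = 7.27

7.27


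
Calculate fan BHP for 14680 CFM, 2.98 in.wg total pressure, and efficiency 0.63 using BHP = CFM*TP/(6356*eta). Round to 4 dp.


BHP = 14680 * 2.98 / (6356 * 0.63) = 10.9249 hp

10.9249 hp


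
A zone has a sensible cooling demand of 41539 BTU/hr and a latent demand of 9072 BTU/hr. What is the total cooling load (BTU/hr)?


Qt = 41539 + 9072 = 50611 BTU/hr

50611 BTU/hr
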